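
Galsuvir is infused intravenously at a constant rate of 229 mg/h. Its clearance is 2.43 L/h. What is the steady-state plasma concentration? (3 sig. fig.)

Css = infusion rate / CL = 229 / 2.43 ≈ 94.2 µg/mL

94.2 µg/mL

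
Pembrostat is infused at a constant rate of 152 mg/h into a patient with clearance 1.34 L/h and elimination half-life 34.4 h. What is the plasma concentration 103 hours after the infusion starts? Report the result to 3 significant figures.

99.2 µg/mL

Css = rate / CL = 152 / 1.34 = 113.4 µg/mL
k = ln 2 / 34.4 = 0.02015 h⁻¹
C(t) = Css (1 − e^(−kt)) = 113.4 × (1 − e^(−2.075)) = 113.4 × 0.8745 ≈ 99.2 µg/mL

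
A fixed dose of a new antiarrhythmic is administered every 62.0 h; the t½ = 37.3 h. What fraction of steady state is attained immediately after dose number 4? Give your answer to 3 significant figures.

0.990

k = ln 2 / 37.3 = 0.01858 h⁻¹
f_n = 1 − e^(−nkτ) = 1 − e^(−4 × 0.01858 × 62.0) = 1 − e^(−4.609) = 1 − 0.009966 ≈ 0.990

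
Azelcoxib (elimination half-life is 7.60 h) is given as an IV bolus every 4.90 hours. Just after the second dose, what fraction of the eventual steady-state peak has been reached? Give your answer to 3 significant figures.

k = ln 2 / 7.60 = 0.09120 h⁻¹
f_n = 1 − e^(−nkτ) = 1 − e^(−2 × 0.09120 × 4.90) = 1 − e^(−0.8938) = 1 − 0.4091 ≈ 0.591

0.591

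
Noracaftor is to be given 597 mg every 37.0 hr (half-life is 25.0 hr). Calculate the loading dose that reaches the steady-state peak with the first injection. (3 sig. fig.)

931 mg

k = ln 2 / 25.0 = 0.02773 hr⁻¹
Accumulation ratio R = 1 / (1 − e^(−kτ)) = 1 / (1 − e^(−0.02773×37.0)) = 1 / (1 − 0.3585) = 1.559
Loading dose = maintenance dose × R = 597 × 1.559 ≈ 931 mg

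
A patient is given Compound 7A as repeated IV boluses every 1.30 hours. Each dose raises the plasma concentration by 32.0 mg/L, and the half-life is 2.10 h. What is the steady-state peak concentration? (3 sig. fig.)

k = ln 2 / 2.10 = 0.3301 h⁻¹
Fraction remaining after one interval: e^(−kτ) = e^(−0.3301 × 1.30) = 0.6511
R = 1 / (1 − 0.6511) = 2.866
Css,max = 32.0 × 2.866 ≈ 91.7 mg/L

91.7 mg/L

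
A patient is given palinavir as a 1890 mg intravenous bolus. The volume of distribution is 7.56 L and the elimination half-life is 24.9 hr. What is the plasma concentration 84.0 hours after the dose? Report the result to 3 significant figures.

24.1 µg/mL

C₀ = dose / V = 1890 / 7.56 = 250.0 µg/mL
k = ln 2 / 24.9 = 0.02784 hr⁻¹
C(t) = C₀ e^(−kt) = 250.0 × e^(−0.02784 × 84.0) = 250.0 × e^(−2.338) = 250.0 × 0.09649 ≈ 24.1 µg/mL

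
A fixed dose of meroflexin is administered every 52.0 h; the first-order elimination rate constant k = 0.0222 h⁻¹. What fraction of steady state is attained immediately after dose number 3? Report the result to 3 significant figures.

f_n = 1 − e^(−nkτ) = 1 − e^(−3 × 0.02220 × 52.0) = 1 − e^(−3.463) = 1 − 0.03133 ≈ 0.969

0.969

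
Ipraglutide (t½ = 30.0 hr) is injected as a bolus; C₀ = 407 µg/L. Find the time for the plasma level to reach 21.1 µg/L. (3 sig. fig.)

k = ln 2 / 30.0 = 0.02310 hr⁻¹
C(t) = C₀ e^(−kt)  ⇒  t = ln(C₀/C) / k
t = ln(407/21.1) / 0.02310 = 2.960 / 0.02310 ≈ 128 hours

128 hours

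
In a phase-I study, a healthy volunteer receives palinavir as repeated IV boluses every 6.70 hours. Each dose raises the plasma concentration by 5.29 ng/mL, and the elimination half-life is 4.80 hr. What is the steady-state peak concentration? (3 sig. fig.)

8.53 ng/mL

k = ln 2 / 4.80 = 0.1444 hr⁻¹
Fraction remaining after one interval: e^(−kτ) = e^(−0.1444 × 6.70) = 0.3800
R = 1 / (1 − 0.3800) = 1.613
Css,max = 5.29 × 1.613 ≈ 8.53 ng/mL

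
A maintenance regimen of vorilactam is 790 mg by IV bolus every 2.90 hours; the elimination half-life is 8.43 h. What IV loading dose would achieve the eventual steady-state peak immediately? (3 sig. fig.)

3720 mg

k = ln 2 / 8.43 = 0.08222 h⁻¹
Accumulation ratio R = 1 / (1 − e^(−kτ)) = 1 / (1 − e^(−0.08222×2.90)) = 1 / (1 − 0.7878) = 4.714
Loading dose = maintenance dose × R = 790 × 4.714 ≈ 3720 mg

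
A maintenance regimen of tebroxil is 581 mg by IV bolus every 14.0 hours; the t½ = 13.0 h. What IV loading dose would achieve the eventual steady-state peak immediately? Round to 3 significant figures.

k = ln 2 / 13.0 = 0.05332 h⁻¹
Accumulation ratio R = 1 / (1 − e^(−kτ)) = 1 / (1 − e^(−0.05332×14.0)) = 1 / (1 − 0.4740) = 1.901
Loading dose = maintenance dose × R = 581 × 1.901 ≈ 1100 mg

1100 mg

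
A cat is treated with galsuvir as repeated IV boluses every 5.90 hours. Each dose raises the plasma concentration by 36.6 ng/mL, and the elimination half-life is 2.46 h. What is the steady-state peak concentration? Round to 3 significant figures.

45.2 ng/mL

k = ln 2 / 2.46 = 0.2818 h⁻¹
Fraction remaining after one interval: e^(−kτ) = e^(−0.2818 × 5.90) = 0.1897
R = 1 / (1 − 0.1897) = 1.234
Css,max = 36.6 × 1.234 ≈ 45.2 ng/mL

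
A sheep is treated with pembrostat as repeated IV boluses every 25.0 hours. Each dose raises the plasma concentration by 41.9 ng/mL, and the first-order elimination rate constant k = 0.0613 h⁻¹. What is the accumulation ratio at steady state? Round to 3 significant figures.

Fraction remaining after one interval: e^(−kτ) = e^(−0.06130 × 25.0) = 0.2160
R = 1 / (1 − 0.2160) = 1 / 0.7840 ≈ 1.28

1.28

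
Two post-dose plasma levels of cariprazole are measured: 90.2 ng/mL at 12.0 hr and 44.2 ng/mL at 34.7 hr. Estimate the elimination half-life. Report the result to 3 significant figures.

k = ln(C₁/C₂) / (t₂ − t₁) = ln(90.2/44.2) / (34.7 − 12.0)
  = 0.7133 / 22.70 = 0.03142 hr⁻¹
t½ = ln 2 / k = ln 2 / 0.03142 ≈ 22.1 hours

22.1 hours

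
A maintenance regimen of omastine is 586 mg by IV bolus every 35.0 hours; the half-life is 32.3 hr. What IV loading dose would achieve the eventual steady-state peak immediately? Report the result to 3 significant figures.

k = ln 2 / 32.3 = 0.02146 hr⁻¹
Accumulation ratio R = 1 / (1 − e^(−kτ)) = 1 / (1 − e^(−0.02146×35.0)) = 1 / (1 − 0.4719) = 1.893
Loading dose = maintenance dose × R = 586 × 1.893 ≈ 1110 mg

1110 mg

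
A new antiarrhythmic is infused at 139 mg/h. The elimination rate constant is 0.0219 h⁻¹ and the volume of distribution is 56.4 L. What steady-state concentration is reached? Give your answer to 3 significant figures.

113 µg/mL

CL = k · V = 0.0219 × 56.4 = 1.235 L/h
Css = rate / CL = 139 / 1.235 ≈ 113 µg/mL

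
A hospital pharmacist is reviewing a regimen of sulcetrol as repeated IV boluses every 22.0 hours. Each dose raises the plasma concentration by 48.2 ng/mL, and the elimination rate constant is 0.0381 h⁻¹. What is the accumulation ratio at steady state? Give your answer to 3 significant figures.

Fraction remaining after one interval: e^(−kτ) = e^(−0.03810 × 22.0) = 0.4325
R = 1 / (1 − 0.4325) = 1 / 0.5675 ≈ 1.76

1.76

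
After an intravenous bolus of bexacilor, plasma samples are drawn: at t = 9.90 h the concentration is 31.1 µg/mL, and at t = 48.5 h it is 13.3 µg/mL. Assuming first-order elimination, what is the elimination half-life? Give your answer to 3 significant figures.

k = ln(C₁/C₂) / (t₂ − t₁) = ln(31.1/13.3) / (48.5 − 9.90)
  = 0.8494 / 38.60 = 0.02201 h⁻¹
t½ = ln 2 / k = ln 2 / 0.02201 ≈ 31.5 hours

31.5 hours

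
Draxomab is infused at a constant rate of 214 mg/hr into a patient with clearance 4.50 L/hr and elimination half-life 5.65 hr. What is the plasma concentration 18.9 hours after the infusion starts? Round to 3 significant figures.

Css = rate / CL = 214 / 4.50 = 47.56 µg/mL
k = ln 2 / 5.65 = 0.1227 hr⁻¹
C(t) = Css (1 − e^(−kt)) = 47.56 × (1 − e^(−2.319)) = 47.56 × 0.9016 ≈ 42.9 µg/mL

42.9 µg/mL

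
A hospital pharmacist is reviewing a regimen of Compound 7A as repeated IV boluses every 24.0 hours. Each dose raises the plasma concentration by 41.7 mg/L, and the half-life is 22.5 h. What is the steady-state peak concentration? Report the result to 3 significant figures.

k = ln 2 / 22.5 = 0.03081 h⁻¹
Fraction remaining after one interval: e^(−kτ) = e^(−0.03081 × 24.0) = 0.4774
R = 1 / (1 − 0.4774) = 1.914
Css,max = 41.7 × 1.914 ≈ 79.8 mg/L

79.8 mg/L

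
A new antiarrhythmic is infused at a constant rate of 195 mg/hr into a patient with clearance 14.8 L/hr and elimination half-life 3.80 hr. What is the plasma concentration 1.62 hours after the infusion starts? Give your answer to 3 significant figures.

3.37 µg/mL

Css = rate / CL = 195 / 14.8 = 13.18 µg/mL
k = ln 2 / 3.80 = 0.1824 hr⁻¹
C(t) = Css (1 − e^(−kt)) = 13.18 × (1 − e^(−0.2955)) = 13.18 × 0.2558 ≈ 3.37 µg/mL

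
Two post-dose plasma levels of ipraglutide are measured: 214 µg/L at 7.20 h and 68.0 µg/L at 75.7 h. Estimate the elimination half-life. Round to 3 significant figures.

41.4 hours

k = ln(C₁/C₂) / (t₂ − t₁) = ln(214/68.0) / (75.7 − 7.20)
  = 1.146 / 68.50 = 0.01674 h⁻¹
t½ = ln 2 / k = ln 2 / 0.01674 ≈ 41.4 hours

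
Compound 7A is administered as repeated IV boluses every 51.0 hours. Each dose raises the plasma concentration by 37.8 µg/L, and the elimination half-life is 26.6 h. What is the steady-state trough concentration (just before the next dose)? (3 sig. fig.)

13.6 µg/L

k = ln 2 / 26.6 = 0.02606 h⁻¹
Fraction remaining after one interval: e^(−kτ) = e^(−0.02606 × 51.0) = 0.2648
R = 1 / (1 − 0.2648) = 1.360
Css,max = 37.8 × 1.360 = 51.41 µg/L
Css,min = Css,max × e^(−kτ) = 51.41 × 0.2648 ≈ 13.6 µg/L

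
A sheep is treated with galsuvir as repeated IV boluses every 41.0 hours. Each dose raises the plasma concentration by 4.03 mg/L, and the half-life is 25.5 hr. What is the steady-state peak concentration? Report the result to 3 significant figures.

6.00 mg/L

k = ln 2 / 25.5 = 0.02718 hr⁻¹
Fraction remaining after one interval: e^(−kτ) = e^(−0.02718 × 41.0) = 0.3281
R = 1 / (1 − 0.3281) = 1.488
Css,max = 4.03 × 1.488 ≈ 6.00 mg/L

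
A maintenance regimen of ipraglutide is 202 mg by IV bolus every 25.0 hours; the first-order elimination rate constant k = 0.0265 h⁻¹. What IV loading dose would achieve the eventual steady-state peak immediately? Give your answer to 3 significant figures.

Accumulation ratio R = 1 / (1 − e^(−kτ)) = 1 / (1 − e^(−0.02650×25.0)) = 1 / (1 − 0.5156) = 2.064
Loading dose = maintenance dose × R = 202 × 2.064 ≈ 417 mg

417 mg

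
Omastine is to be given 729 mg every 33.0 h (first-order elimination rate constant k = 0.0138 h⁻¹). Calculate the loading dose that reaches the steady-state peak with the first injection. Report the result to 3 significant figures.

Accumulation ratio R = 1 / (1 − e^(−kτ)) = 1 / (1 − e^(−0.01380×33.0)) = 1 / (1 − 0.6342) = 2.734
Loading dose = maintenance dose × R = 729 × 2.734 ≈ 1990 mg

1990 mg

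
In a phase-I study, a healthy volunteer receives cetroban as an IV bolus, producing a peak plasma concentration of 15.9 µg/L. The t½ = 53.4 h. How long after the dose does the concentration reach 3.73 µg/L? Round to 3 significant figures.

k = ln 2 / 53.4 = 0.01298 h⁻¹
C(t) = C₀ e^(−kt)  ⇒  t = ln(C₀/C) / k
t = ln(15.9/3.73) / 0.01298 = 1.450 / 0.01298 ≈ 112 hours

112 hours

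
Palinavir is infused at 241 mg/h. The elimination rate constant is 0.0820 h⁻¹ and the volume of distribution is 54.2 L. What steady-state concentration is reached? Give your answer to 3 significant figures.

CL = k · V = 0.0820 × 54.2 = 4.444 L/h
Css = rate / CL = 241 / 4.444 ≈ 54.2 µg/mL

54.2 µg/mL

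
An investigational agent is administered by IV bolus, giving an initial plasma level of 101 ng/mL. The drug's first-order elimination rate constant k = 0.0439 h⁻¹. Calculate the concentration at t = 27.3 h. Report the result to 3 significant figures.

30.5 ng/mL

C(t) = C₀ e^(−kt) = 101 × e^(−0.04390 × 27.3) = 101 × e^(−1.198) = 101 × 0.3017 ≈ 30.5 ng/mL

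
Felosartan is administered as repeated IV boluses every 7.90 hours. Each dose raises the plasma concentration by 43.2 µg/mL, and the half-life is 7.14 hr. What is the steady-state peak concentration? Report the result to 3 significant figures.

80.7 µg/mL

k = ln 2 / 7.14 = 0.09708 hr⁻¹
Fraction remaining after one interval: e^(−kτ) = e^(−0.09708 × 7.90) = 0.4644
R = 1 / (1 − 0.4644) = 1.867
Css,max = 43.2 × 1.867 ≈ 80.7 µg/mL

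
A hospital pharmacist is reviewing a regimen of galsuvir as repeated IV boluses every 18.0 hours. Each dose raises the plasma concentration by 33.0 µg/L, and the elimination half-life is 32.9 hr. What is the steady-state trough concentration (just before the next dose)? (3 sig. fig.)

71.6 µg/L

k = ln 2 / 32.9 = 0.02107 hr⁻¹
Fraction remaining after one interval: e^(−kτ) = e^(−0.02107 × 18.0) = 0.6844
R = 1 / (1 − 0.6844) = 3.168
Css,max = 33.0 × 3.168 = 104.6 µg/L
Css,min = Css,max × e^(−kτ) = 104.6 × 0.6844 ≈ 71.6 µg/L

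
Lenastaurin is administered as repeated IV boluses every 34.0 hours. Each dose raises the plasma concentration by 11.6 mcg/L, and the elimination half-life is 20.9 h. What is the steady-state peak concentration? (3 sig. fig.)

17.2 mcg/L

k = ln 2 / 20.9 = 0.03316 h⁻¹
Fraction remaining after one interval: e^(−kτ) = e^(−0.03316 × 34.0) = 0.3238
R = 1 / (1 − 0.3238) = 1.479
Css,max = 11.6 × 1.479 ≈ 17.2 mcg/L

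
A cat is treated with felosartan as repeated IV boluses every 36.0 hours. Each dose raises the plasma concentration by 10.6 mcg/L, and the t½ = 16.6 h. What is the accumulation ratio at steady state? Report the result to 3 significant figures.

1.29

k = ln 2 / 16.6 = 0.04176 h⁻¹
Fraction remaining after one interval: e^(−kτ) = e^(−0.04176 × 36.0) = 0.2224
R = 1 / (1 − 0.2224) = 1 / 0.7776 ≈ 1.29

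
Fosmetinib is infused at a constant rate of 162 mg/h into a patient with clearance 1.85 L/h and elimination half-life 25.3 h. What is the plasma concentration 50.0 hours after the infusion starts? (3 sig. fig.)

Css = rate / CL = 162 / 1.85 = 87.57 mg/L
k = ln 2 / 25.3 = 0.02740 h⁻¹
C(t) = Css (1 − e^(−kt)) = 87.57 × (1 − e^(−1.370)) = 87.57 × 0.7459 ≈ 65.3 mg/L

65.3 mg/L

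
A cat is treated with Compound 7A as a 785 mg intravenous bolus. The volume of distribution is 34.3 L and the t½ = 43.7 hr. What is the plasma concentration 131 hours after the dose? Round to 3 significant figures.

C₀ = dose / V = 785 / 34.3 = 22.89 mg/L
k = ln 2 / 43.7 = 0.01586 hr⁻¹
C(t) = C₀ e^(−kt) = 22.89 × e^(−0.01586 × 131) = 22.89 × e^(−2.078) = 22.89 × 0.1252 ≈ 2.87 mg/L

2.87 mg/L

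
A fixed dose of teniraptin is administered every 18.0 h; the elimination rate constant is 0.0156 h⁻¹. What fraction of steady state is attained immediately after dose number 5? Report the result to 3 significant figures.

f_n = 1 − e^(−nkτ) = 1 − e^(−5 × 0.01560 × 18.0) = 1 − e^(−1.404) = 1 − 0.2456 ≈ 0.754

0.754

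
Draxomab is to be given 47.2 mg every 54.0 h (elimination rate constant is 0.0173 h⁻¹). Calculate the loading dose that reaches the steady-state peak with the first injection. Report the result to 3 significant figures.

77.7 mg

Accumulation ratio R = 1 / (1 − e^(−kτ)) = 1 / (1 − e^(−0.01730×54.0)) = 1 / (1 − 0.3929) = 1.647
Loading dose = maintenance dose × R = 47.2 × 1.647 ≈ 77.7 mg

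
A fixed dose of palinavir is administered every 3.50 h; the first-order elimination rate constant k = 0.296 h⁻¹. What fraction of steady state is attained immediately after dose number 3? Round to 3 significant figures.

f_n = 1 − e^(−nkτ) = 1 − e^(−3 × 0.2960 × 3.50) = 1 − e^(−3.108) = 1 − 0.04469 ≈ 0.955

0.955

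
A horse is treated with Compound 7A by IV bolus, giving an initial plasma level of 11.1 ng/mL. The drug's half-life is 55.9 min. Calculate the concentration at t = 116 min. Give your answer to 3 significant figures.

k = ln 2 / 55.9 = 0.01240 min⁻¹
116 min is 2.075 half-lives, so C = 11.1 × (1/2)^2.075 = 11.1 × 0.2373 ≈ 2.63 ng/mL

2.63 ng/mL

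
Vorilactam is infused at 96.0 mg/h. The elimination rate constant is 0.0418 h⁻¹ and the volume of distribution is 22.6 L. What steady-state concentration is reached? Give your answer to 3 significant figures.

102 µg/mL

CL = k · V = 0.0418 × 22.6 = 0.9447 L/h
Css = rate / CL = 96.0 / 0.9447 ≈ 102 µg/mL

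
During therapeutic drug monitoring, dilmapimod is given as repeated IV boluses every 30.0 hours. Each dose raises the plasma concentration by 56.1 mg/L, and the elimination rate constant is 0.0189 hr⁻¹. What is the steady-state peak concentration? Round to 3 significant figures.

130 mg/L

Fraction remaining after one interval: e^(−kτ) = e^(−0.01890 × 30.0) = 0.5672
R = 1 / (1 − 0.5672) = 2.311
Css,max = 56.1 × 2.311 ≈ 130 mg/L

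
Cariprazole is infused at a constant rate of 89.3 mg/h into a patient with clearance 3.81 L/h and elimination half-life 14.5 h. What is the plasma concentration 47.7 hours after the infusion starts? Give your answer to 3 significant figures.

21.0 µg/mL

Css = rate / CL = 89.3 / 3.81 = 23.44 µg/mL
k = ln 2 / 14.5 = 0.04780 h⁻¹
C(t) = Css (1 − e^(−kt)) = 23.44 × (1 − e^(−2.280)) = 23.44 × 0.8977 ≈ 21.0 µg/mL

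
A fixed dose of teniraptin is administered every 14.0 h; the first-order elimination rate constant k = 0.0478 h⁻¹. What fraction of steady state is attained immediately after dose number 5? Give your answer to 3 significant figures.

f_n = 1 − e^(−nkτ) = 1 − e^(−5 × 0.04780 × 14.0) = 1 − e^(−3.346) = 1 − 0.03522 ≈ 0.965

0.965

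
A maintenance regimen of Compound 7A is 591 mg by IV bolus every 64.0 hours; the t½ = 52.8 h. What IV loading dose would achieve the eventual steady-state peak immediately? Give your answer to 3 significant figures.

1040 mg

k = ln 2 / 52.8 = 0.01313 h⁻¹
Accumulation ratio R = 1 / (1 − e^(−kτ)) = 1 / (1 − e^(−0.01313×64.0)) = 1 / (1 − 0.4316) = 1.759
Loading dose = maintenance dose × R = 591 × 1.759 ≈ 1040 mg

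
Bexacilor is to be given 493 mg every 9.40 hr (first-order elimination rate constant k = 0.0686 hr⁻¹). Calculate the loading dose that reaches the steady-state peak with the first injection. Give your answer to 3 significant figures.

Accumulation ratio R = 1 / (1 − e^(−kτ)) = 1 / (1 − e^(−0.06860×9.40)) = 1 / (1 − 0.5247) = 2.104
Loading dose = maintenance dose × R = 493 × 2.104 ≈ 1040 mg

1040 mg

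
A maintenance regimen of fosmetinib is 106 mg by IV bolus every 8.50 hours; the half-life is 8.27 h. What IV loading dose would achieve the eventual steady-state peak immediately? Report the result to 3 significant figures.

k = ln 2 / 8.27 = 0.08381 h⁻¹
Accumulation ratio R = 1 / (1 − e^(−kτ)) = 1 / (1 − e^(−0.08381×8.50)) = 1 / (1 − 0.4905) = 1.963
Loading dose = maintenance dose × R = 106 × 1.963 ≈ 208 mg

208 mg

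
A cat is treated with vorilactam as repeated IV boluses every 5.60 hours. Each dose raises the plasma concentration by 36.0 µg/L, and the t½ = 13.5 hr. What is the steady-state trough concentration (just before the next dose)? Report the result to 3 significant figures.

k = ln 2 / 13.5 = 0.05134 hr⁻¹
Fraction remaining after one interval: e^(−kτ) = e^(−0.05134 × 5.60) = 0.7501
R = 1 / (1 − 0.7501) = 4.002
Css,max = 36.0 × 4.002 = 144.1 µg/L
Css,min = Css,max × e^(−kτ) = 144.1 × 0.7501 ≈ 108 µg/L

108 µg/L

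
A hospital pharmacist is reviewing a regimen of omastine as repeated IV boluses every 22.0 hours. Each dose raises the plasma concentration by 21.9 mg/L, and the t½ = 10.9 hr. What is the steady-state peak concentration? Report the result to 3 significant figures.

29.1 mg/L

k = ln 2 / 10.9 = 0.06359 hr⁻¹
Fraction remaining after one interval: e^(−kτ) = e^(−0.06359 × 22.0) = 0.2468
R = 1 / (1 − 0.2468) = 1.328
Css,max = 21.9 × 1.328 ≈ 29.1 mg/L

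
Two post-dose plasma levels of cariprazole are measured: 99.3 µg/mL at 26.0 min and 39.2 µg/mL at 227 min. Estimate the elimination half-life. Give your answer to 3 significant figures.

k = ln(C₁/C₂) / (t₂ − t₁) = ln(99.3/39.2) / (227 − 26.0)
  = 0.9295 / 201.0 = 0.004624 min⁻¹
t½ = ln 2 / k = ln 2 / 0.004624 ≈ 150 minutes

150 minutes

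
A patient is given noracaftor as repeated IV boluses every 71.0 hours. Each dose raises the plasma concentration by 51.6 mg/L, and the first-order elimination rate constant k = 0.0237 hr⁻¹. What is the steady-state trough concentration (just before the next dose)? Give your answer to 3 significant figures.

Fraction remaining after one interval: e^(−kτ) = e^(−0.02370 × 71.0) = 0.1859
R = 1 / (1 − 0.1859) = 1.228
Css,max = 51.6 × 1.228 = 63.38 mg/L
Css,min = Css,max × e^(−kτ) = 63.38 × 0.1859 ≈ 11.8 mg/L

11.8 mg/L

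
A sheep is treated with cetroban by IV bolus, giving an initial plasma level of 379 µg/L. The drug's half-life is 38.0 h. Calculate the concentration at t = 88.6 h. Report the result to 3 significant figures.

75.3 µg/L

k = ln 2 / 38.0 = 0.01824 h⁻¹
88.6 h is 2.332 half-lives, so C = 379 × (1/2)^2.332 = 379 × 0.1987 ≈ 75.3 µg/L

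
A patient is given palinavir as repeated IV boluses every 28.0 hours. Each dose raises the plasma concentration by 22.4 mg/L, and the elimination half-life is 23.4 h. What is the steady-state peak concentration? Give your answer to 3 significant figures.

k = ln 2 / 23.4 = 0.02962 h⁻¹
Fraction remaining after one interval: e^(−kτ) = e^(−0.02962 × 28.0) = 0.4363
R = 1 / (1 − 0.4363) = 1.774
Css,max = 22.4 × 1.774 ≈ 39.7 mg/L

39.7 mg/L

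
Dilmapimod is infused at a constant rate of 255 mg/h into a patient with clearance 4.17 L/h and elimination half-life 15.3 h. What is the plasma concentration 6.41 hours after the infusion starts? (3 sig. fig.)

Css = rate / CL = 255 / 4.17 = 61.15 mg/L
k = ln 2 / 15.3 = 0.04530 h⁻¹
C(t) = Css (1 − e^(−kt)) = 61.15 × (1 − e^(−0.2904)) = 61.15 × 0.2520 ≈ 15.4 mg/L

15.4 mg/L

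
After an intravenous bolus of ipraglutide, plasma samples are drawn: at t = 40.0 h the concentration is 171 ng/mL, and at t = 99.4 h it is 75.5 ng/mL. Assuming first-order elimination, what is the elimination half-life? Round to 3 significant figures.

50.4 hours

k = ln(C₁/C₂) / (t₂ − t₁) = ln(171/75.5) / (99.4 − 40.0)
  = 0.8175 / 59.40 = 0.01376 h⁻¹
t½ = ln 2 / k = ln 2 / 0.01376 ≈ 50.4 hours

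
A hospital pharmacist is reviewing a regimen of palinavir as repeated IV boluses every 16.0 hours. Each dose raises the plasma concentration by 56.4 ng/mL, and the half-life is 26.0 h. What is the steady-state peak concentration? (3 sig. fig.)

162 ng/mL

k = ln 2 / 26.0 = 0.02666 h⁻¹
Fraction remaining after one interval: e^(−kτ) = e^(−0.02666 × 16.0) = 0.6528
R = 1 / (1 − 0.6528) = 2.880
Css,max = 56.4 × 2.880 ≈ 162 ng/mL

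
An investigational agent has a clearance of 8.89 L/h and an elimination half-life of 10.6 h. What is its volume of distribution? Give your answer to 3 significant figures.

k = ln 2 / t½ = ln 2 / 10.6 = 0.06539 h⁻¹
V = CL / k = 8.89 / 0.06539 ≈ 136 L

136 L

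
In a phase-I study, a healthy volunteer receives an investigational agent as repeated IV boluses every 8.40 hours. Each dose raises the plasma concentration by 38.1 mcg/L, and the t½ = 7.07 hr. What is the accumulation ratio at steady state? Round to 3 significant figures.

k = ln 2 / 7.07 = 0.09804 hr⁻¹
Fraction remaining after one interval: e^(−kτ) = e^(−0.09804 × 8.40) = 0.4389
R = 1 / (1 − 0.4389) = 1 / 0.5611 ≈ 1.78

1.78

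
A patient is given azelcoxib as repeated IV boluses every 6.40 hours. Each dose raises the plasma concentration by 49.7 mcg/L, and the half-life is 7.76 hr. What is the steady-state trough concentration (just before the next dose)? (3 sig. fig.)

k = ln 2 / 7.76 = 0.08932 hr⁻¹
Fraction remaining after one interval: e^(−kτ) = e^(−0.08932 × 6.40) = 0.5646
R = 1 / (1 − 0.5646) = 2.297
Css,max = 49.7 × 2.297 = 114.1 mcg/L
Css,min = Css,max × e^(−kτ) = 114.1 × 0.5646 ≈ 64.4 mcg/L

64.4 mcg/L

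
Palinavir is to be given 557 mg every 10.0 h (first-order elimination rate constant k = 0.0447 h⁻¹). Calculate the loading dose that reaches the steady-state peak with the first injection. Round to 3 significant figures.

Accumulation ratio R = 1 / (1 − e^(−kτ)) = 1 / (1 − e^(−0.04470×10.0)) = 1 / (1 − 0.6395) = 2.774
Loading dose = maintenance dose × R = 557 × 2.774 ≈ 1550 mg

1550 mg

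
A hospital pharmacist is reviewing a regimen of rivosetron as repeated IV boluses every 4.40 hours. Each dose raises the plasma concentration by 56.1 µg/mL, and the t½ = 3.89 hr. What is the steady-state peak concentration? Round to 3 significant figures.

103 µg/mL

k = ln 2 / 3.89 = 0.1782 hr⁻¹
Fraction remaining after one interval: e^(−kτ) = e^(−0.1782 × 4.40) = 0.4566
R = 1 / (1 − 0.4566) = 1.840
Css,max = 56.1 × 1.840 ≈ 103 µg/mL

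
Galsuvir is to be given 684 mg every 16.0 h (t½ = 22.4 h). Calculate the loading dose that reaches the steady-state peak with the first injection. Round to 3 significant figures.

1750 mg

k = ln 2 / 22.4 = 0.03094 h⁻¹
Accumulation ratio R = 1 / (1 − e^(−kτ)) = 1 / (1 − e^(−0.03094×16.0)) = 1 / (1 − 0.6095) = 2.561
Loading dose = maintenance dose × R = 684 × 2.561 ≈ 1750 mg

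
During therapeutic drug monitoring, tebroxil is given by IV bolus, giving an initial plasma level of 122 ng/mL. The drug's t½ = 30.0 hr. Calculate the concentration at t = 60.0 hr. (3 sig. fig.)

k = ln 2 / 30.0 = 0.02310 hr⁻¹
60.0 hr is 2.000 half-lives, so C = 122 × (1/2)^2.000 = 122 × 0.2500 ≈ 30.5 ng/mL

30.5 ng/mL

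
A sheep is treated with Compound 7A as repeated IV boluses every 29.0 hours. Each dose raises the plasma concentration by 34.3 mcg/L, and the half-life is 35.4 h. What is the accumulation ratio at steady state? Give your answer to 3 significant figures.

2.31

k = ln 2 / 35.4 = 0.01958 h⁻¹
Fraction remaining after one interval: e^(−kτ) = e^(−0.01958 × 29.0) = 0.5668
R = 1 / (1 − 0.5668) = 1 / 0.4332 ≈ 2.31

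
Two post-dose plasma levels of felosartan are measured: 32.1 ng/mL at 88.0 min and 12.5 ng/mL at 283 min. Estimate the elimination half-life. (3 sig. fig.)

143 minutes

k = ln(C₁/C₂) / (t₂ − t₁) = ln(32.1/12.5) / (283 − 88.0)
  = 0.9431 / 195.0 = 0.004837 min⁻¹
t½ = ln 2 / k = ln 2 / 0.004837 ≈ 143 minutes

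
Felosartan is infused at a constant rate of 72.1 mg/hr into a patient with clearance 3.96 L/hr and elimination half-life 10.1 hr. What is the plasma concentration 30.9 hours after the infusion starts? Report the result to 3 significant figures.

Css = rate / CL = 72.1 / 3.96 = 18.21 mg/L
k = ln 2 / 10.1 = 0.06863 hr⁻¹
C(t) = Css (1 − e^(−kt)) = 18.21 × (1 − e^(−2.121)) = 18.21 × 0.8800 ≈ 16.0 mg/L

16.0 mg/L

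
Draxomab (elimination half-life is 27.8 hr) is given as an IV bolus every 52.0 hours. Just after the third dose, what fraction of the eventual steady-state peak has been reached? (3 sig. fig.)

0.980

k = ln 2 / 27.8 = 0.02493 hr⁻¹
f_n = 1 − e^(−nkτ) = 1 − e^(−3 × 0.02493 × 52.0) = 1 − e^(−3.890) = 1 − 0.02045 ≈ 0.980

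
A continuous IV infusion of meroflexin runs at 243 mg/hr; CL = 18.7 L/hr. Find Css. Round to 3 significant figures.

Css = infusion rate / CL = 243 / 18.7 ≈ 13.0 mg/L

13.0 mg/L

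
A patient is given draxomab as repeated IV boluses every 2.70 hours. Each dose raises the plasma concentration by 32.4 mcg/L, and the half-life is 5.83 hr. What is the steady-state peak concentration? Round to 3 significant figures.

118 mcg/L

k = ln 2 / 5.83 = 0.1189 hr⁻¹
Fraction remaining after one interval: e^(−kτ) = e^(−0.1189 × 2.70) = 0.7254
R = 1 / (1 − 0.7254) = 3.642
Css,max = 32.4 × 3.642 ≈ 118 mcg/L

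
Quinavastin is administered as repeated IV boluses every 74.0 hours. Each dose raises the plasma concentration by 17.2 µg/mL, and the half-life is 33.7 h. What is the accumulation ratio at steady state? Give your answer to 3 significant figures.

k = ln 2 / 33.7 = 0.02057 h⁻¹
Fraction remaining after one interval: e^(−kτ) = e^(−0.02057 × 74.0) = 0.2183
R = 1 / (1 − 0.2183) = 1 / 0.7817 ≈ 1.28

1.28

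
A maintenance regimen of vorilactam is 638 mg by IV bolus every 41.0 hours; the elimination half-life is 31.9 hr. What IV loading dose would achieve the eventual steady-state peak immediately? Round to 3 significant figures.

k = ln 2 / 31.9 = 0.02173 hr⁻¹
Accumulation ratio R = 1 / (1 − e^(−kτ)) = 1 / (1 − e^(−0.02173×41.0)) = 1 / (1 − 0.4103) = 1.696
Loading dose = maintenance dose × R = 638 × 1.696 ≈ 1080 mg

1080 mg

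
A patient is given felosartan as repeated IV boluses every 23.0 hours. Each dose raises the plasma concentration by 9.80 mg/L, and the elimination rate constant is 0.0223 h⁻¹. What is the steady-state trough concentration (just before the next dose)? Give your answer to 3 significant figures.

14.6 mg/L

Fraction remaining after one interval: e^(−kτ) = e^(−0.02230 × 23.0) = 0.5988
R = 1 / (1 − 0.5988) = 2.492
Css,max = 9.80 × 2.492 = 24.42 mg/L
Css,min = Css,max × e^(−kτ) = 24.42 × 0.5988 ≈ 14.6 mg/L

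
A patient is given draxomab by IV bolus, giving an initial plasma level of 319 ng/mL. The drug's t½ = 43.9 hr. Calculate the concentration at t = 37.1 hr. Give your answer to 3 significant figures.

178 ng/mL

k = ln 2 / 43.9 = 0.01579 hr⁻¹
37.1 hr is 0.8451 half-lives, so C = 319 × (1/2)^0.8451 = 319 × 0.5567 ≈ 178 ng/mL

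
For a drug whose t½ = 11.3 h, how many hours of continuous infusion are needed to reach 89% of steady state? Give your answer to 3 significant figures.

36.0 hours

k = ln 2 / 11.3 = 0.06134 h⁻¹
f = 1 − e^(−kt)  ⇒  t = −ln(1 − f) / k
t = −ln(1 − 0.89) / 0.06134 = 2.207 / 0.06134 ≈ 36.0 hours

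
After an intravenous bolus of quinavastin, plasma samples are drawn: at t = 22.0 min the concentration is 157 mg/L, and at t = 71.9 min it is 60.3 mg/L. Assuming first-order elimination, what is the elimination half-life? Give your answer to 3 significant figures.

k = ln(C₁/C₂) / (t₂ − t₁) = ln(157/60.3) / (71.9 − 22.0)
  = 0.9569 / 49.90 = 0.01918 min⁻¹
t½ = ln 2 / k = ln 2 / 0.01918 ≈ 36.1 minutes

36.1 minutes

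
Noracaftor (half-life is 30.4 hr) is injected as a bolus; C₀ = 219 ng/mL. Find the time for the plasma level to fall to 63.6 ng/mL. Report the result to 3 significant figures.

k = ln 2 / 30.4 = 0.02280 hr⁻¹
C(t) = C₀ e^(−kt)  ⇒  t = ln(C₀/C) / k
t = ln(219/63.6) / 0.02280 = 1.236 / 0.02280 ≈ 54.2 hours

54.2 hours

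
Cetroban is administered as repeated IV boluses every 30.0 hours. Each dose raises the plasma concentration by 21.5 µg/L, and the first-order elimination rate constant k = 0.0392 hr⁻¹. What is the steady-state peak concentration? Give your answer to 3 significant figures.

Fraction remaining after one interval: e^(−kτ) = e^(−0.03920 × 30.0) = 0.3085
R = 1 / (1 − 0.3085) = 1.446
Css,max = 21.5 × 1.446 ≈ 31.1 µg/L

31.1 µg/L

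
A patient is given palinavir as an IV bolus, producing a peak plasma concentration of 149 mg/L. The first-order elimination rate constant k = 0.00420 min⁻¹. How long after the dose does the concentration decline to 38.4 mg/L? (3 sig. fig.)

323 minutes

C(t) = C₀ e^(−kt)  ⇒  t = ln(C₀/C) / k
t = ln(149/38.4) / 0.004200 = 1.356 / 0.004200 ≈ 323 minutes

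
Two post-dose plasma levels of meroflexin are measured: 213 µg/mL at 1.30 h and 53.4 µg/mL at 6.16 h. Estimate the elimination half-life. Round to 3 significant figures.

k = ln(C₁/C₂) / (t₂ − t₁) = ln(213/53.4) / (6.16 − 1.30)
  = 1.383 / 4.860 = 0.2847 h⁻¹
t½ = ln 2 / k = ln 2 / 0.2847 ≈ 2.43 hours

2.43 hours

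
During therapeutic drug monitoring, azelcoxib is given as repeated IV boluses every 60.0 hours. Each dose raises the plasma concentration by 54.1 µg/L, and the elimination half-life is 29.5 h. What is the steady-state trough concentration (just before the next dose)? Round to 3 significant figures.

k = ln 2 / 29.5 = 0.02350 h⁻¹
Fraction remaining after one interval: e^(−kτ) = e^(−0.02350 × 60.0) = 0.2442
R = 1 / (1 − 0.2442) = 1.323
Css,max = 54.1 × 1.323 = 71.58 µg/L
Css,min = Css,max × e^(−kτ) = 71.58 × 0.2442 ≈ 17.5 µg/L

17.5 µg/L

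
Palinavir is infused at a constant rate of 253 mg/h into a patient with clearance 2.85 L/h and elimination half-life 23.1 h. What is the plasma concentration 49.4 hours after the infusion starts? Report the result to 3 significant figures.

Css = rate / CL = 253 / 2.85 = 88.77 µg/mL
k = ln 2 / 23.1 = 0.03001 h⁻¹
C(t) = Css (1 − e^(−kt)) = 88.77 × (1 − e^(−1.482)) = 88.77 × 0.7729 ≈ 68.6 µg/mL

68.6 µg/mL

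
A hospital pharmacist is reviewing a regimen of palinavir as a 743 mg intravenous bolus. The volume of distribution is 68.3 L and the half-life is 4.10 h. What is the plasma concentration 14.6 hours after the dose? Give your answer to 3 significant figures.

0.922 µg/mL

C₀ = dose / V = 743 / 68.3 = 10.88 µg/mL
k = ln 2 / 4.10 = 0.1691 h⁻¹
C(t) = C₀ e^(−kt) = 10.88 × e^(−0.1691 × 14.6) = 10.88 × e^(−2.468) = 10.88 × 0.08473 ≈ 0.922 µg/mL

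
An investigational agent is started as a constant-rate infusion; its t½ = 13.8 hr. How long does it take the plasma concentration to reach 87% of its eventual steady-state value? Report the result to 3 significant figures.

k = ln 2 / 13.8 = 0.05023 hr⁻¹
f = 1 − e^(−kt)  ⇒  t = −ln(1 − f) / k
t = −ln(1 − 0.87) / 0.05023 = 2.040 / 0.05023 ≈ 40.6 hours

40.6 hours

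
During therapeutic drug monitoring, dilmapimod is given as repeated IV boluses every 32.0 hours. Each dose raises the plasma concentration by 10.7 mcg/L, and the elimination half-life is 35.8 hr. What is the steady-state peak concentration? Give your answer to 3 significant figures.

k = ln 2 / 35.8 = 0.01936 hr⁻¹
Fraction remaining after one interval: e^(−kτ) = e^(−0.01936 × 32.0) = 0.5382
R = 1 / (1 − 0.5382) = 2.165
Css,max = 10.7 × 2.165 ≈ 23.2 mcg/L

23.2 mcg/L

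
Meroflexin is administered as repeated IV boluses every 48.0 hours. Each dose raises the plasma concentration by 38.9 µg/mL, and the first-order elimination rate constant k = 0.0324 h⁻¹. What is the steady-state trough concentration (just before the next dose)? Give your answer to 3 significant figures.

Fraction remaining after one interval: e^(−kτ) = e^(−0.03240 × 48.0) = 0.2111
R = 1 / (1 − 0.2111) = 1.268
Css,max = 38.9 × 1.268 = 49.31 µg/mL
Css,min = Css,max × e^(−kτ) = 49.31 × 0.2111 ≈ 10.4 µg/mL

10.4 µg/mL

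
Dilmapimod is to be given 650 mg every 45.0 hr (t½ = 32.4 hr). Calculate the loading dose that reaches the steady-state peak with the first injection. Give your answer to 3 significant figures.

1050 mg

k = ln 2 / 32.4 = 0.02139 hr⁻¹
Accumulation ratio R = 1 / (1 − e^(−kτ)) = 1 / (1 − e^(−0.02139×45.0)) = 1 / (1 − 0.3819) = 1.618
Loading dose = maintenance dose × R = 650 × 1.618 ≈ 1050 mg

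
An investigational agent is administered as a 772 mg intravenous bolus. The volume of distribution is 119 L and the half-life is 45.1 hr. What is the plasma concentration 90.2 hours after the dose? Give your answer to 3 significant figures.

1.62 mg/L

C₀ = dose / V = 772 / 119 = 6.487 mg/L
k = ln 2 / 45.1 = 0.01537 hr⁻¹
C(t) = C₀ e^(−kt) = 6.487 × e^(−0.01537 × 90.2) = 6.487 × e^(−1.386) = 6.487 × 0.2500 ≈ 1.62 mg/L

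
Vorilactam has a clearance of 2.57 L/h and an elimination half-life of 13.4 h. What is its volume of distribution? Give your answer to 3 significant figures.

k = ln 2 / t½ = ln 2 / 13.4 = 0.05173 h⁻¹
V = CL / k = 2.57 / 0.05173 ≈ 49.7 L

49.7 L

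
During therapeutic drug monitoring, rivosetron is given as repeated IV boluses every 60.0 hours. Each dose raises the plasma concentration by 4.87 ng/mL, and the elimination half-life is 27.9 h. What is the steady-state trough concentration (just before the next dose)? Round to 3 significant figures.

k = ln 2 / 27.9 = 0.02484 h⁻¹
Fraction remaining after one interval: e^(−kτ) = e^(−0.02484 × 60.0) = 0.2252
R = 1 / (1 − 0.2252) = 1.291
Css,max = 4.87 × 1.291 = 6.286 ng/mL
Css,min = Css,max × e^(−kτ) = 6.286 × 0.2252 ≈ 1.42 ng/mL

1.42 ng/mL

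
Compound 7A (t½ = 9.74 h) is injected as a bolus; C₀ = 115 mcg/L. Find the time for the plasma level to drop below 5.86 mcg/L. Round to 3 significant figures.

k = ln 2 / 9.74 = 0.07117 h⁻¹
C(t) = C₀ e^(−kt)  ⇒  t = ln(C₀/C) / k
t = ln(115/5.86) / 0.07117 = 2.977 / 0.07117 ≈ 41.8 hours

41.8 hours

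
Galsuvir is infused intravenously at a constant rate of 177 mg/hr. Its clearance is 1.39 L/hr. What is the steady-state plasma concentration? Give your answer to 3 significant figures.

127 µg/mL

Css = infusion rate / CL = 177 / 1.39 ≈ 127 µg/mL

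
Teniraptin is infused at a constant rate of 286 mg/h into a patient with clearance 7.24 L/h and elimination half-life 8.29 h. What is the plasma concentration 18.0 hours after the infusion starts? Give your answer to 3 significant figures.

30.7 µg/mL

Css = rate / CL = 286 / 7.24 = 39.50 µg/mL
k = ln 2 / 8.29 = 0.08361 h⁻¹
C(t) = Css (1 − e^(−kt)) = 39.50 × (1 − e^(−1.505)) = 39.50 × 0.7780 ≈ 30.7 µg/mL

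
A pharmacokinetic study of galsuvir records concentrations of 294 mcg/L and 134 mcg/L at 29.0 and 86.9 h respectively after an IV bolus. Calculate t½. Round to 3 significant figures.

51.1 hours

k = ln(C₁/C₂) / (t₂ − t₁) = ln(294/134) / (86.9 − 29.0)
  = 0.7857 / 57.90 = 0.01357 h⁻¹
t½ = ln 2 / k = ln 2 / 0.01357 ≈ 51.1 hours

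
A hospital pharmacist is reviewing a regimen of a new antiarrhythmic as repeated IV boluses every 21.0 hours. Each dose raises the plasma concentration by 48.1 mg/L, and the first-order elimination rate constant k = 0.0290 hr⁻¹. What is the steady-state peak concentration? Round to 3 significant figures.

Fraction remaining after one interval: e^(−kτ) = e^(−0.02900 × 21.0) = 0.5439
R = 1 / (1 − 0.5439) = 2.192
Css,max = 48.1 × 2.192 ≈ 105 mg/L

105 mg/L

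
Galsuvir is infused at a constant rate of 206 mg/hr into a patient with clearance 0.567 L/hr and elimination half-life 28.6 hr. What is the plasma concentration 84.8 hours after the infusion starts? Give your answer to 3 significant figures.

317 mg/L

Css = rate / CL = 206 / 0.567 = 363.3 mg/L
k = ln 2 / 28.6 = 0.02424 hr⁻¹
C(t) = Css (1 − e^(−kt)) = 363.3 × (1 − e^(−2.055)) = 363.3 × 0.8719 ≈ 317 mg/L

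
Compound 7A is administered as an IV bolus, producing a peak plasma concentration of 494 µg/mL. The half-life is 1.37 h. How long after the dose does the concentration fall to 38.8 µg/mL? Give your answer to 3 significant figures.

5.03 hours

k = ln 2 / 1.37 = 0.5059 h⁻¹
C(t) = C₀ e^(−kt)  ⇒  t = ln(C₀/C) / k
t = ln(494/38.8) / 0.5059 = 2.544 / 0.5059 ≈ 5.03 hours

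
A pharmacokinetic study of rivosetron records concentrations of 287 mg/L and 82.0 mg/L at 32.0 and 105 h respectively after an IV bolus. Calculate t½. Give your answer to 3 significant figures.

k = ln(C₁/C₂) / (t₂ − t₁) = ln(287/82.0) / (105 − 32.0)
  = 1.253 / 73.00 = 0.01716 h⁻¹
t½ = ln 2 / k = ln 2 / 0.01716 ≈ 40.4 hours

40.4 hours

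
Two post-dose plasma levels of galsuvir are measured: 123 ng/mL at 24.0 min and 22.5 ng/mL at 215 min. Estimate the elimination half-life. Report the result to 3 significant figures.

77.9 minutes

k = ln(C₁/C₂) / (t₂ − t₁) = ln(123/22.5) / (215 − 24.0)
  = 1.699 / 191.0 = 0.008894 min⁻¹
t½ = ln 2 / k = ln 2 / 0.008894 ≈ 77.9 minutes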